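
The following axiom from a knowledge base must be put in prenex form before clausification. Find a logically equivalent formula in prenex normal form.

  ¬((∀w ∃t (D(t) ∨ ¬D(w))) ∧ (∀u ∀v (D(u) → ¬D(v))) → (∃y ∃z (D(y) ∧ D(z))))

∀w ∃t ∀u ∀v ∀y ∀z ((D(t) ∨ ¬D(w)) ∧ (¬D(u) ∨ ¬D(v)) ∧ (¬D(y) ∨ ¬D(z)))

First replace A → B with ¬A ∨ B.
  ¬(¬((∀w ∃t (D(t) ∨ ¬D(w))) ∧ (∀u ∀v (¬D(u) ∨ ¬D(v)))) ∨ (∃y ∃z (D(y) ∧ D(z))))
Move each ¬ inward, flipping quantifiers it crosses:
  (∀w ∃t (D(t) ∨ ¬D(w))) ∧ (∀u ∀v (¬D(u) ∨ ¬D(v))) ∧ (∀y ∀z (¬D(y) ∨ ¬D(z)))
All bound variables are already distinct, so no renaming is needed.
Pull the quantifiers to the front (each side's bound variable is not free in the other side):
  ∀w ∃t ∀u ∀v ∀y ∀z ((D(t) ∨ ¬D(w)) ∧ (¬D(u) ∨ ¬D(v)) ∧ (¬D(y) ∨ ¬D(z)))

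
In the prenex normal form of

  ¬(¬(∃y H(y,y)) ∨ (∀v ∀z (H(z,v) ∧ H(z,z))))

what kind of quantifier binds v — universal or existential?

existential

Push ¬ through the quantifiers and connectives to reach negation normal form:
  (∃y H(y,y)) ∧ (∃v ∃z (¬H(z,v) ∨ ¬H(z,z)))
All bound variables are already distinct, so no renaming is needed.
Extract every quantifier outward, since the variables are now distinct and don't occur free across branches:
  ∃y ∃v ∃z (H(y,y) ∧ (¬H(z,v) ∨ ¬H(z,z)))
The quantifier ∀v sits under an odd number of negations, so it flips to ∃v.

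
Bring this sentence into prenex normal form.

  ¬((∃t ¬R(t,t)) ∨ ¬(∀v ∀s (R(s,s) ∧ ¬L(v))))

∀t ∀v ∀s (R(t,t) ∧ R(s,s) ∧ ¬L(v))

Move each ¬ inward, flipping quantifiers it crosses:
  (∀t R(t,t)) ∧ (∀v ∀s (R(s,s) ∧ ¬L(v)))
Finally move all quantifiers to the prefix:
  ∀t ∀v ∀s (R(t,t) ∧ R(s,s) ∧ ¬L(v))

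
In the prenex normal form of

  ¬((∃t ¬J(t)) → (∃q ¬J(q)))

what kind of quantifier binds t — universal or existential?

First replace A → B with ¬A ∨ B.
  ¬(¬(∃t ¬J(t)) ∨ (∃q ¬J(q)))
Move each ¬ inward, flipping quantifiers it crosses:
  (∃t ¬J(t)) ∧ (∀q J(q))
All bound variables are already distinct, so no renaming is needed.
Extract every quantifier outward, since the variables are now distinct and don't occur free across branches:
  ∃t ∀q (¬J(t) ∧ J(q))
The quantifier ∃t sits under an even number of negations (counting the antecedent side of each →), so it remains existential.

existential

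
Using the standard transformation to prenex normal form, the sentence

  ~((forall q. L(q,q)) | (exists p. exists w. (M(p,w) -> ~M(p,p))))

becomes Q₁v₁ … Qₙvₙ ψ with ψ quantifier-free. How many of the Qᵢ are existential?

1

Rewrite implications/biconditionals: A → B as ¬A ∨ B.
  ~((forall q. L(q,q)) | (exists p. exists w. (~M(p,w) | ~M(p,p))))
Drive negations inward (¬∀x A ≡ ∃x ¬A, ¬∃x A ≡ ∀x ¬A, De Morgan for ∧/∨):
  (exists q. ~L(q,q)) & (forall p. forall w. (M(p,w) & M(p,p)))
Finally move all quantifiers to the prefix:
  exists q. forall p. forall w. (~L(q,q) & M(p,w) & M(p,p))
The prefix is exists q forall p forall w: 2 universal, 1 existential.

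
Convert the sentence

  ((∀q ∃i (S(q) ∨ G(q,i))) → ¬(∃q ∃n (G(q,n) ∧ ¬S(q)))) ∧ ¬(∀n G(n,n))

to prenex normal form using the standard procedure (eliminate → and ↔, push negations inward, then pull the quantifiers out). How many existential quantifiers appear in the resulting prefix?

Rewrite implications/biconditionals: A → B as ¬A ∨ B.
  (¬(∀q ∃i (S(q) ∨ G(q,i))) ∨ ¬(∃q ∃n (G(q,n) ∧ ¬S(q)))) ∧ ¬(∀n G(n,n))
Push ¬ through the quantifiers and connectives to reach negation normal form:
  ((∃q ∀i (¬S(q) ∧ ¬G(q,i))) ∨ (∀q ∀n (¬G(q,n) ∨ S(q)))) ∧ (∃n ¬G(n,n))
Standardize variables apart so no two quantifiers bind the same name: q↦z, n↦s.
  ((∃q ∀i (¬S(q) ∧ ¬G(q,i))) ∨ (∀z ∀n (¬G(z,n) ∨ S(z)))) ∧ (∃s ¬G(s,s))
Finally move all quantifiers to the prefix:
  ∃q ∀i ∀z ∀n ∃s ((¬S(q) ∧ ¬G(q,i) ∨ ¬G(z,n) ∨ S(z)) ∧ ¬G(s,s))
The prefix is ∃q ∀i ∀z ∀n ∃s: 3 universal, 2 existential.

2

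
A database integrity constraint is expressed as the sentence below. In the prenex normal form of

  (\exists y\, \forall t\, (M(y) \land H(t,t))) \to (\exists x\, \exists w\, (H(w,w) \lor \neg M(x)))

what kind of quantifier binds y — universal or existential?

universal

Eliminate → and ↔ using ¬ and ∨.
  \neg (\exists y\, \forall t\, (M(y) \land H(t,t))) \lor (\exists x\, \exists w\, (H(w,w) \lor \neg M(x)))
Push ¬ through the quantifiers and connectives to reach negation normal form:
  (\forall y\, \exists t\, (\neg M(y) \lor \neg H(t,t))) \lor (\exists x\, \exists w\, (H(w,w) \lor \neg M(x)))
All bound variables are already distinct, so no renaming is needed.
Pull the quantifiers to the front (each side's bound variable is not free in the other side):
  \forall y\, \exists t\, \exists x\, \exists w\, (\neg M(y) \lor \neg H(t,t) \lor H(w,w) \lor \neg M(x))
The quantifier \exists y sits under an odd number of negations (counting the antecedent side of each →), so it flips to \forall y.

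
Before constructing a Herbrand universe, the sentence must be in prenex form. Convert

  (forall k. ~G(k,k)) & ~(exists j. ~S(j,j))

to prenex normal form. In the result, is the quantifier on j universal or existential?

universal

Move each ¬ inward, flipping quantifiers it crosses:
  (forall k. ~G(k,k)) & (forall j. S(j,j))
All bound variables are already distinct, so no renaming is needed.
Finally move all quantifiers to the prefix:
  forall k. forall j. (~G(k,k) & S(j,j))
The quantifier exists j sits under an odd number of negations, so it flips to forall j.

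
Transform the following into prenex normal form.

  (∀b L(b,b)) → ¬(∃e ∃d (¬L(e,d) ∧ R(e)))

First replace A → B with ¬A ∨ B.
  ¬(∀b L(b,b)) ∨ ¬(∃e ∃d (¬L(e,d) ∧ R(e)))
Move each ¬ inward, flipping quantifiers it crosses:
  (∃b ¬L(b,b)) ∨ (∀e ∀d (L(e,d) ∨ ¬R(e)))
All bound variables are already distinct, so no renaming is needed.
Finally move all quantifiers to the prefix:
  ∃b ∀e ∀d (¬L(b,b) ∨ L(e,d) ∨ ¬R(e))

∃b ∀e ∀d (¬L(b,b) ∨ L(e,d) ∨ ¬R(e))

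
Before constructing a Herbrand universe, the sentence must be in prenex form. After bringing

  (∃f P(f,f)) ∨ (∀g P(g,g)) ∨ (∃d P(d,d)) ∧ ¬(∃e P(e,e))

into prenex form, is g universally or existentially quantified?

universal

Push ¬ through the quantifiers and connectives to reach negation normal form:
  (∃f P(f,f)) ∨ (∀g P(g,g)) ∨ (∃d P(d,d)) ∧ (∀e ¬P(e,e))
All bound variables are already distinct, so no renaming is needed.
Finally move all quantifiers to the prefix:
  ∃f ∀g ∃d ∀e (P(f,f) ∨ P(g,g) ∨ P(d,d) ∧ ¬P(e,e))
The quantifier ∀g sits under an even number of negations, so it remains universal.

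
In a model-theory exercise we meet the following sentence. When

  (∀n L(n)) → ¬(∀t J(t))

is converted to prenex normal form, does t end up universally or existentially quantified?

First replace A → B with ¬A ∨ B.
  ¬(∀n L(n)) ∨ ¬(∀t J(t))
Move each ¬ inward, flipping quantifiers it crosses:
  (∃n ¬L(n)) ∨ (∃t ¬J(t))
Extract every quantifier outward, since the variables are now distinct and don't occur free across branches:
  ∃n ∃t (¬L(n) ∨ ¬J(t))
The quantifier ∀t sits under an odd number of negations (counting the antecedent side of each →), so it flips to ∃t.

existential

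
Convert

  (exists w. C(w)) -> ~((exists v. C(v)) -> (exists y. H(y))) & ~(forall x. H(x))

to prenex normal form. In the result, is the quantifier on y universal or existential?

First replace A → B with ¬A ∨ B.
  ~(exists w. C(w)) | ~(~(exists v. C(v)) | (exists y. H(y))) & ~(forall x. H(x))
Push ¬ through the quantifiers and connectives to reach negation normal form:
  (forall w. ~C(w)) | (exists v. C(v)) & (forall y. ~H(y)) & (exists x. ~H(x))
All bound variables are already distinct, so no renaming is needed.
Pull the quantifiers to the front (each side's bound variable is not free in the other side):
  forall w. exists v. forall y. exists x. (~C(w) | C(v) & ~H(y) & ~H(x))
The quantifier exists y sits under an odd number of negations (counting the antecedent side of each →), so it flips to forall y.

universal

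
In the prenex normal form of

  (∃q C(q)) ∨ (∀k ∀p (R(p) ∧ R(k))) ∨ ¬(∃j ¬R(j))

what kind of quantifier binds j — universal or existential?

universal

Drive negations inward (¬∀x A ≡ ∃x ¬A, ¬∃x A ≡ ∀x ¬A, De Morgan for ∧/∨):
  (∃q C(q)) ∨ (∀k ∀p (R(p) ∧ R(k))) ∨ (∀j R(j))
All bound variables are already distinct, so no renaming is needed.
Pull the quantifiers to the front (each side's bound variable is not free in the other side):
  ∃q ∀k ∀p ∀j (C(q) ∨ R(p) ∧ R(k) ∨ R(j))
The quantifier ∃j sits under an odd number of negations, so it flips to ∀j.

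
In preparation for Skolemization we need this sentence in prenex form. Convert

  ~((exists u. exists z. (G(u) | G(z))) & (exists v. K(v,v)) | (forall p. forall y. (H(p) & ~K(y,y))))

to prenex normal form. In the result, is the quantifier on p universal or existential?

Push ¬ through the quantifiers and connectives to reach negation normal form:
  ((forall u. forall z. (~G(u) & ~G(z))) | (forall v. ~K(v,v))) & (exists p. exists y. (~H(p) | K(y,y)))
All bound variables are already distinct, so no renaming is needed.
Pull the quantifiers to the front (each side's bound variable is not free in the other side):
  forall u. forall z. forall v. exists p. exists y. ((~G(u) & ~G(z) | ~K(v,v)) & (~H(p) | K(y,y)))
The quantifier forall p sits under an odd number of negations, so it flips to exists p.

existential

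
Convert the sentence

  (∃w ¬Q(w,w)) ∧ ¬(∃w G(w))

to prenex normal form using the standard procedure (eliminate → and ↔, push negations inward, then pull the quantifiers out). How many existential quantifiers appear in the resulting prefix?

Drive negations inward (¬∀x A ≡ ∃x ¬A, ¬∃x A ≡ ∀x ¬A, De Morgan for ∧/∨):
  (∃w ¬Q(w,w)) ∧ (∀w ¬G(w))
Rename bound variables to avoid capture: w↦y.
  (∃w ¬Q(w,w)) ∧ (∀y ¬G(y))
Pull the quantifiers to the front (each side's bound variable is not free in the other side):
  ∃w ∀y (¬Q(w,w) ∧ ¬G(y))
The prefix is ∃w ∀y: 1 universal, 1 existential.

1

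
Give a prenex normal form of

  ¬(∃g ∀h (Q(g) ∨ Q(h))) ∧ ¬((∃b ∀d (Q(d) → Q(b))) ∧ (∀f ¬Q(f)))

Eliminate → and ↔ using ¬ and ∨.
  ¬(∃g ∀h (Q(g) ∨ Q(h))) ∧ ¬((∃b ∀d (¬Q(d) ∨ Q(b))) ∧ (∀f ¬Q(f)))
Drive negations inward (¬∀x A ≡ ∃x ¬A, ¬∃x A ≡ ∀x ¬A, De Morgan for ∧/∨):
  (∀g ∃h (¬Q(g) ∧ ¬Q(h))) ∧ ((∀b ∃d (Q(d) ∧ ¬Q(b))) ∨ (∃f Q(f)))
All bound variables are already distinct, so no renaming is needed.
Pull the quantifiers to the front (each side's bound variable is not free in the other side):
  ∀g ∃h ∀b ∃d ∃f (¬Q(g) ∧ ¬Q(h) ∧ (Q(d) ∧ ¬Q(b) ∨ Q(f)))

∀g ∃h ∀b ∃d ∃f (¬Q(g) ∧ ¬Q(h) ∧ (Q(d) ∧ ¬Q(b) ∨ Q(f)))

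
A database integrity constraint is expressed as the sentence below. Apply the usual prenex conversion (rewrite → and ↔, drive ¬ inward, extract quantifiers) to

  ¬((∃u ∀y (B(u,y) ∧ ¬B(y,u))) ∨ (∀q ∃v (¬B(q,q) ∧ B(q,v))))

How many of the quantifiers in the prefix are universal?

Move each ¬ inward, flipping quantifiers it crosses:
  (∀u ∃y (¬B(u,y) ∨ B(y,u))) ∧ (∃q ∀v (B(q,q) ∨ ¬B(q,v)))
All bound variables are already distinct, so no renaming is needed.
Pull the quantifiers to the front (each side's bound variable is not free in the other side):
  ∀u ∃y ∃q ∀v ((¬B(u,y) ∨ B(y,u)) ∧ (B(q,q) ∨ ¬B(q,v)))
The prefix is ∀u ∃y ∃q ∀v: 2 universal, 2 existential.

2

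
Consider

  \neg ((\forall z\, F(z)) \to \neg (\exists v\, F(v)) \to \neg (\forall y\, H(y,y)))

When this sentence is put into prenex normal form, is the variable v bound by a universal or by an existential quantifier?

universal

Rewrite implications/biconditionals: A → B as ¬A ∨ B.
  \neg (\neg (\forall z\, F(z)) \lor \neg \neg (\exists v\, F(v)) \lor \neg (\forall y\, H(y,y)))
Drive negations inward (¬∀x A ≡ ∃x ¬A, ¬∃x A ≡ ∀x ¬A, De Morgan for ∧/∨):
  (\forall z\, F(z)) \land (\forall v\, \neg F(v)) \land (\forall y\, H(y,y))
All bound variables are already distinct, so no renaming is needed.
Pull the quantifiers to the front (each side's bound variable is not free in the other side):
  \forall z\, \forall v\, \forall y\, (F(z) \land \neg F(v) \land H(y,y))
The quantifier \exists v sits under an odd number of negations (counting the antecedent side of each →), so it flips to \forall v.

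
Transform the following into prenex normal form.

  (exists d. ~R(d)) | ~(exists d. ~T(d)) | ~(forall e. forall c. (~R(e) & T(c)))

exists d. forall v1. exists e. exists c. (~R(d) | T(v1) | R(e) | ~T(c))

Push ¬ through the quantifiers and connectives to reach negation normal form:
  (exists d. ~R(d)) | (forall d. T(d)) | (exists e. exists c. (R(e) | ~T(c)))
Rename bound variables to avoid capture: d↦v1.
  (exists d. ~R(d)) | (forall v1. T(v1)) | (exists e. exists c. (R(e) | ~T(c)))
Finally move all quantifiers to the prefix:
  exists d. forall v1. exists e. exists c. (~R(d) | T(v1) | R(e) | ~T(c))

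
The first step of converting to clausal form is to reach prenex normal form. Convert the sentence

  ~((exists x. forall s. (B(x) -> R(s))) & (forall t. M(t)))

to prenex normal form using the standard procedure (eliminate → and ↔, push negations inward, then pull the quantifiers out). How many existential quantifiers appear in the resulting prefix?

First replace A → B with ¬A ∨ B.
  ~((exists x. forall s. (~B(x) | R(s))) & (forall t. M(t)))
Push ¬ through the quantifiers and connectives to reach negation normal form:
  (forall x. exists s. (B(x) & ~R(s))) | (exists t. ~M(t))
Pull the quantifiers to the front (each side's bound variable is not free in the other side):
  forall x. exists s. exists t. (B(x) & ~R(s) | ~M(t))
The prefix is forall x exists s exists t: 1 universal, 2 existential.

2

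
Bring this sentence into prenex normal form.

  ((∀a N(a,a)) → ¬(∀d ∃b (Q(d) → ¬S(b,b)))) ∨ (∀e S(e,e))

Eliminate → and ↔ using ¬ and ∨.
  ¬(∀a N(a,a)) ∨ ¬(∀d ∃b (¬Q(d) ∨ ¬S(b,b))) ∨ (∀e S(e,e))
Move each ¬ inward, flipping quantifiers it crosses:
  (∃a ¬N(a,a)) ∨ (∃d ∀b (Q(d) ∧ S(b,b))) ∨ (∀e S(e,e))
Finally move all quantifiers to the prefix:
  ∃a ∃d ∀b ∀e (¬N(a,a) ∨ Q(d) ∧ S(b,b) ∨ S(e,e))

∃a ∃d ∀b ∀e (¬N(a,a) ∨ Q(d) ∧ S(b,b) ∨ S(e,e))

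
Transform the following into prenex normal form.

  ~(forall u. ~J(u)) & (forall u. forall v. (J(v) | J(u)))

exists u. forall v1. forall v. (J(u) & (J(v) | J(v1)))

Push ¬ through the quantifiers and connectives to reach negation normal form:
  (exists u. J(u)) & (forall u. forall v. (J(v) | J(u)))
Give each quantifier a distinct variable: u↦v1.
  (exists u. J(u)) & (forall v1. forall v. (J(v) | J(v1)))
Extract every quantifier outward, since the variables are now distinct and don't occur free across branches:
  exists u. forall v1. forall v. (J(u) & (J(v) | J(v1)))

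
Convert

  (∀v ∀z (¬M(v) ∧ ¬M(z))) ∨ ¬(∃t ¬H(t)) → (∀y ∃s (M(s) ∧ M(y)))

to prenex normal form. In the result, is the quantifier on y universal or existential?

First replace A → B with ¬A ∨ B.
  ¬((∀v ∀z (¬M(v) ∧ ¬M(z))) ∨ ¬(∃t ¬H(t))) ∨ (∀y ∃s (M(s) ∧ M(y)))
Move each ¬ inward, flipping quantifiers it crosses:
  (∃v ∃z (M(v) ∨ M(z))) ∧ (∃t ¬H(t)) ∨ (∀y ∃s (M(s) ∧ M(y)))
Pull the quantifiers to the front (each side's bound variable is not free in the other side):
  ∃v ∃z ∃t ∀y ∃s ((M(v) ∨ M(z)) ∧ ¬H(t) ∨ M(s) ∧ M(y))
The quantifier ∀y sits under an even number of negations (counting the antecedent side of each →), so it remains universal.

universal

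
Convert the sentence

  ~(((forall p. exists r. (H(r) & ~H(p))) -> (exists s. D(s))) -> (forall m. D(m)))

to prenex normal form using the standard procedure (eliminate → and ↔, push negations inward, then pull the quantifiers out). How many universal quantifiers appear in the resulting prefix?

Eliminate → and ↔ using ¬ and ∨.
  ~(~(~(forall p. exists r. (H(r) & ~H(p))) | (exists s. D(s))) | (forall m. D(m)))
Push ¬ through the quantifiers and connectives to reach negation normal form:
  ((exists p. forall r. (~H(r) | H(p))) | (exists s. D(s))) & (exists m. ~D(m))
Extract every quantifier outward, since the variables are now distinct and don't occur free across branches:
  exists p. forall r. exists s. exists m. ((~H(r) | H(p) | D(s)) & ~D(m))
The prefix is exists p forall r exists s exists m: 1 universal, 3 existential.

1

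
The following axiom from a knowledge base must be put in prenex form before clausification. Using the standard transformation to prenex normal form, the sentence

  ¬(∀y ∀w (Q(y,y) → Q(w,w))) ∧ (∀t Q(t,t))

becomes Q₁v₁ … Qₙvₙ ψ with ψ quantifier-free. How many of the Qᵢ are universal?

1

Rewrite implications/biconditionals: A → B as ¬A ∨ B.
  ¬(∀y ∀w (¬Q(y,y) ∨ Q(w,w))) ∧ (∀t Q(t,t))
Drive negations inward (¬∀x A ≡ ∃x ¬A, ¬∃x A ≡ ∀x ¬A, De Morgan for ∧/∨):
  (∃y ∃w (Q(y,y) ∧ ¬Q(w,w))) ∧ (∀t Q(t,t))
Extract every quantifier outward, since the variables are now distinct and don't occur free across branches:
  ∃y ∃w ∀t (Q(y,y) ∧ ¬Q(w,w) ∧ Q(t,t))
The prefix is ∃y ∃w ∀t: 1 universal, 2 existential.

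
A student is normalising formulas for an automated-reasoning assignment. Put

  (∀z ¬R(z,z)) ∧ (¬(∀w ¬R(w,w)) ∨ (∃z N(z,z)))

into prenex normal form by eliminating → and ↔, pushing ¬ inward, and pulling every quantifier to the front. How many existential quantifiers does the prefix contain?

Move each ¬ inward, flipping quantifiers it crosses:
  (∀z ¬R(z,z)) ∧ ((∃w R(w,w)) ∨ (∃z N(z,z)))
Standardize variables apart so no two quantifiers bind the same name: z↦v1.
  (∀z ¬R(z,z)) ∧ ((∃w R(w,w)) ∨ (∃v1 N(v1,v1)))
Finally move all quantifiers to the prefix:
  ∀z ∃w ∃v1 (¬R(z,z) ∧ (R(w,w) ∨ N(v1,v1)))
The prefix is ∀z ∃w ∃v1: 1 universal, 2 existential.

2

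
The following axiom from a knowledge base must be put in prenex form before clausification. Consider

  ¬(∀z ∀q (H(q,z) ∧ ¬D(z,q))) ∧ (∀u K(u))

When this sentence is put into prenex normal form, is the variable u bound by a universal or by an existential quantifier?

universal

Push ¬ through the quantifiers and connectives to reach negation normal form:
  (∃z ∃q (¬H(q,z) ∨ D(z,q))) ∧ (∀u K(u))
All bound variables are already distinct, so no renaming is needed.
Extract every quantifier outward, since the variables are now distinct and don't occur free across branches:
  ∃z ∃q ∀u ((¬H(q,z) ∨ D(z,q)) ∧ K(u))
The quantifier ∀u sits under an even number of negations, so it remains universal.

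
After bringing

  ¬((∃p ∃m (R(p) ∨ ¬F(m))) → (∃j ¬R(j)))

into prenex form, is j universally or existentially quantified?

First replace A → B with ¬A ∨ B.
  ¬(¬(∃p ∃m (R(p) ∨ ¬F(m))) ∨ (∃j ¬R(j)))
Drive negations inward (¬∀x A ≡ ∃x ¬A, ¬∃x A ≡ ∀x ¬A, De Morgan for ∧/∨):
  (∃p ∃m (R(p) ∨ ¬F(m))) ∧ (∀j R(j))
Finally move all quantifiers to the prefix:
  ∃p ∃m ∀j ((R(p) ∨ ¬F(m)) ∧ R(j))
The quantifier ∃j sits under an odd number of negations (counting the antecedent side of each →), so it flips to ∀j.

universal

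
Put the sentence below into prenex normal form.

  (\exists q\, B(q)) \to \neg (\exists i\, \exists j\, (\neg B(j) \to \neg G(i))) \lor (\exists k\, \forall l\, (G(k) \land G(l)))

Rewrite implications/biconditionals: A → B as ¬A ∨ B.
  \neg (\exists q\, B(q)) \lor \neg (\exists i\, \exists j\, (\neg \neg B(j) \lor \neg G(i))) \lor (\exists k\, \forall l\, (G(k) \land G(l)))
Drive negations inward (¬∀x A ≡ ∃x ¬A, ¬∃x A ≡ ∀x ¬A, De Morgan for ∧/∨):
  (\forall q\, \neg B(q)) \lor (\forall i\, \forall j\, (\neg B(j) \land G(i))) \lor (\exists k\, \forall l\, (G(k) \land G(l)))
All bound variables are already distinct, so no renaming is needed.
Pull the quantifiers to the front (each side's bound variable is not free in the other side):
  \forall q\, \forall i\, \forall j\, \exists k\, \forall l\, (\neg B(q) \lor \neg B(j) \land G(i) \lor G(k) \land G(l))

\forall q\, \forall i\, \forall j\, \exists k\, \forall l\, (\neg B(q) \lor \neg B(j) \land G(i) \lor G(k) \land G(l))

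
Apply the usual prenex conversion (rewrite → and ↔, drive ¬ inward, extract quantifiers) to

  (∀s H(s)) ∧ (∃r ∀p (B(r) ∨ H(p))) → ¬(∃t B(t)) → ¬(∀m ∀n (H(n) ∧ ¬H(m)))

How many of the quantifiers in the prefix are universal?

First replace A → B with ¬A ∨ B.
  ¬((∀s H(s)) ∧ (∃r ∀p (B(r) ∨ H(p)))) ∨ ¬¬(∃t B(t)) ∨ ¬(∀m ∀n (H(n) ∧ ¬H(m)))
Push ¬ through the quantifiers and connectives to reach negation normal form:
  (∃s ¬H(s)) ∨ (∀r ∃p (¬B(r) ∧ ¬H(p))) ∨ (∃t B(t)) ∨ (∃m ∃n (¬H(n) ∨ H(m)))
Extract every quantifier outward, since the variables are now distinct and don't occur free across branches:
  ∃s ∀r ∃p ∃t ∃m ∃n (¬H(s) ∨ ¬B(r) ∧ ¬H(p) ∨ B(t) ∨ ¬H(n) ∨ H(m))
The prefix is ∃s ∀r ∃p ∃t ∃m ∃n: 1 universal, 5 existential.

1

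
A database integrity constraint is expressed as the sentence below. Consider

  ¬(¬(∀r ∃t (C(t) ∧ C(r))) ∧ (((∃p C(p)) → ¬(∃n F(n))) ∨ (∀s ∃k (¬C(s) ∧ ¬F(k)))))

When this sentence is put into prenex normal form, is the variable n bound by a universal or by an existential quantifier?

First replace A → B with ¬A ∨ B.
  ¬(¬(∀r ∃t (C(t) ∧ C(r))) ∧ (¬(∃p C(p)) ∨ ¬(∃n F(n)) ∨ (∀s ∃k (¬C(s) ∧ ¬F(k)))))
Push ¬ through the quantifiers and connectives to reach negation normal form:
  (∀r ∃t (C(t) ∧ C(r))) ∨ (∃p C(p)) ∧ (∃n F(n)) ∧ (∃s ∀k (C(s) ∨ F(k)))
All bound variables are already distinct, so no renaming is needed.
Finally move all quantifiers to the prefix:
  ∀r ∃t ∃p ∃n ∃s ∀k (C(t) ∧ C(r) ∨ C(p) ∧ F(n) ∧ (C(s) ∨ F(k)))
The quantifier ∃n sits under an even number of negations (counting the antecedent side of each →), so it remains existential.

existential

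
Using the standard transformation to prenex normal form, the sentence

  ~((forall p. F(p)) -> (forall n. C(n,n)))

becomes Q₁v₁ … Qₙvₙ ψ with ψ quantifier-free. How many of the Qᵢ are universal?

1

Eliminate → and ↔ using ¬ and ∨.
  ~(~(forall p. F(p)) | (forall n. C(n,n)))
Move each ¬ inward, flipping quantifiers it crosses:
  (forall p. F(p)) & (exists n. ~C(n,n))
All bound variables are already distinct, so no renaming is needed.
Extract every quantifier outward, since the variables are now distinct and don't occur free across branches:
  forall p. exists n. (F(p) & ~C(n,n))
The prefix is forall p exists n: 1 universal, 1 existential.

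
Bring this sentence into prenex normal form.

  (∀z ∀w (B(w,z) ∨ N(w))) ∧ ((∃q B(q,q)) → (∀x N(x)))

∀z ∀w ∀q ∀x ((B(w,z) ∨ N(w)) ∧ (¬B(q,q) ∨ N(x)))

Rewrite implications/biconditionals: A → B as ¬A ∨ B.
  (∀z ∀w (B(w,z) ∨ N(w))) ∧ (¬(∃q B(q,q)) ∨ (∀x N(x)))
Drive negations inward (¬∀x A ≡ ∃x ¬A, ¬∃x A ≡ ∀x ¬A, De Morgan for ∧/∨):
  (∀z ∀w (B(w,z) ∨ N(w))) ∧ ((∀q ¬B(q,q)) ∨ (∀x N(x)))
Pull the quantifiers to the front (each side's bound variable is not free in the other side):
  ∀z ∀w ∀q ∀x ((B(w,z) ∨ N(w)) ∧ (¬B(q,q) ∨ N(x)))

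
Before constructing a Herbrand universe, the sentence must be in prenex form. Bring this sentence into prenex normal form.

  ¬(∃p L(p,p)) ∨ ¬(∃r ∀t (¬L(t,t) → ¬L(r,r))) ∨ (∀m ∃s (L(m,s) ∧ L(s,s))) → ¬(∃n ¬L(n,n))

Eliminate → and ↔ using ¬ and ∨.
  ¬(¬(∃p L(p,p)) ∨ ¬(∃r ∀t (¬¬L(t,t) ∨ ¬L(r,r))) ∨ (∀m ∃s (L(m,s) ∧ L(s,s)))) ∨ ¬(∃n ¬L(n,n))
Push ¬ through the quantifiers and connectives to reach negation normal form:
  (∃p L(p,p)) ∧ (∃r ∀t (L(t,t) ∨ ¬L(r,r))) ∧ (∃m ∀s (¬L(m,s) ∨ ¬L(s,s))) ∨ (∀n L(n,n))
All bound variables are already distinct, so no renaming is needed.
Finally move all quantifiers to the prefix:
  ∃p ∃r ∀t ∃m ∀s ∀n (L(p,p) ∧ (L(t,t) ∨ ¬L(r,r)) ∧ (¬L(m,s) ∨ ¬L(s,s)) ∨ L(n,n))

∃p ∃r ∀t ∃m ∀s ∀n (L(p,p) ∧ (L(t,t) ∨ ¬L(r,r)) ∧ (¬L(m,s) ∨ ¬L(s,s)) ∨ L(n,n))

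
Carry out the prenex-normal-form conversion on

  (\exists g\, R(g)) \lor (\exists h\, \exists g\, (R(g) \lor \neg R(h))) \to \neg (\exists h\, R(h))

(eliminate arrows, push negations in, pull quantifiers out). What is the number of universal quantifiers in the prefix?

Rewrite implications/biconditionals: A → B as ¬A ∨ B.
  \neg ((\exists g\, R(g)) \lor (\exists h\, \exists g\, (R(g) \lor \neg R(h)))) \lor \neg (\exists h\, R(h))
Move each ¬ inward, flipping quantifiers it crosses:
  (\forall g\, \neg R(g)) \land (\forall h\, \forall g\, (\neg R(g) \land R(h))) \lor (\forall h\, \neg R(h))
Standardize variables apart so no two quantifiers bind the same name: g↦x1, h↦v1.
  (\forall g\, \neg R(g)) \land (\forall h\, \forall x1\, (\neg R(x1) \land R(h))) \lor (\forall v1\, \neg R(v1))
Extract every quantifier outward, since the variables are now distinct and don't occur free across branches:
  \forall g\, \forall h\, \forall x1\, \forall v1\, (\neg R(g) \land \neg R(x1) \land R(h) \lor \neg R(v1))
The prefix is \forall g \forall h \forall x1 \forall v1: 4 universal, 0 existential.

4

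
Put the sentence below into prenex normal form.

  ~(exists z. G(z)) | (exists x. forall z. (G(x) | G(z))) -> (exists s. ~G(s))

exists z. forall x. exists p. exists s. (G(z) & ~G(x) & ~G(p) | ~G(s))

Rewrite implications/biconditionals: A → B as ¬A ∨ B.
  ~(~(exists z. G(z)) | (exists x. forall z. (G(x) | G(z)))) | (exists s. ~G(s))
Push ¬ through the quantifiers and connectives to reach negation normal form:
  (exists z. G(z)) & (forall x. exists z. (~G(x) & ~G(z))) | (exists s. ~G(s))
Give each quantifier a distinct variable: z↦p.
  (exists z. G(z)) & (forall x. exists p. (~G(x) & ~G(p))) | (exists s. ~G(s))
Pull the quantifiers to the front (each side's bound variable is not free in the other side):
  exists z. forall x. exists p. exists s. (G(z) & ~G(x) & ~G(p) | ~G(s))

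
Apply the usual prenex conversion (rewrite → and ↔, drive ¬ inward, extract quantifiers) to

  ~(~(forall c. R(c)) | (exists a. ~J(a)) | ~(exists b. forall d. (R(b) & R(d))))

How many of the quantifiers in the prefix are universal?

3

Move each ¬ inward, flipping quantifiers it crosses:
  (forall c. R(c)) & (forall a. J(a)) & (exists b. forall d. (R(b) & R(d)))
All bound variables are already distinct, so no renaming is needed.
Finally move all quantifiers to the prefix:
  forall c. forall a. exists b. forall d. (R(c) & J(a) & R(b) & R(d))
The prefix is forall c forall a exists b forall d: 3 universal, 1 existential.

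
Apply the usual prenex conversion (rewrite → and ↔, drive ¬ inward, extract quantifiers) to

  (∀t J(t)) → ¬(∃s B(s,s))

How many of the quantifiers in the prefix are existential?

1

Rewrite implications/biconditionals: A → B as ¬A ∨ B.
  ¬(∀t J(t)) ∨ ¬(∃s B(s,s))
Drive negations inward (¬∀x A ≡ ∃x ¬A, ¬∃x A ≡ ∀x ¬A, De Morgan for ∧/∨):
  (∃t ¬J(t)) ∨ (∀s ¬B(s,s))
All bound variables are already distinct, so no renaming is needed.
Pull the quantifiers to the front (each side's bound variable is not free in the other side):
  ∃t ∀s (¬J(t) ∨ ¬B(s,s))
The prefix is ∃t ∀s: 1 universal, 1 existential.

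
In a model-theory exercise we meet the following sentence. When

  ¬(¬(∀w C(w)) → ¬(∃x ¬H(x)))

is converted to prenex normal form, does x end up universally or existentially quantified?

Eliminate → and ↔ using ¬ and ∨.
  ¬(¬¬(∀w C(w)) ∨ ¬(∃x ¬H(x)))
Move each ¬ inward, flipping quantifiers it crosses:
  (∃w ¬C(w)) ∧ (∃x ¬H(x))
All bound variables are already distinct, so no renaming is needed.
Pull the quantifiers to the front (each side's bound variable is not free in the other side):
  ∃w ∃x (¬C(w) ∧ ¬H(x))
The quantifier ∃x sits under an even number of negations (counting the antecedent side of each →), so it remains existential.

existential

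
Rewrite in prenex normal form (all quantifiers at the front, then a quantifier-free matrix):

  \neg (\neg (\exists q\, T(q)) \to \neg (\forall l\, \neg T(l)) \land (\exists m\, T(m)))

Eliminate → and ↔ using ¬ and ∨.
  \neg (\neg \neg (\exists q\, T(q)) \lor \neg (\forall l\, \neg T(l)) \land (\exists m\, T(m)))
Move each ¬ inward, flipping quantifiers it crosses:
  (\forall q\, \neg T(q)) \land ((\forall l\, \neg T(l)) \lor (\forall m\, \neg T(m)))
Pull the quantifiers to the front (each side's bound variable is not free in the other side):
  \forall q\, \forall l\, \forall m\, (\neg T(q) \land (\neg T(l) \lor \neg T(m)))

\forall q\, \forall l\, \forall m\, (\neg T(q) \land (\neg T(l) \lor \neg T(m)))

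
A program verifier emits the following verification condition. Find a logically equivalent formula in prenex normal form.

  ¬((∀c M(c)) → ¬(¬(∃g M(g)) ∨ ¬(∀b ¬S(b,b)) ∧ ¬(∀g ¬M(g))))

∀c ∀g ∃b ∃x1 (M(c) ∧ (¬M(g) ∨ S(b,b) ∧ M(x1)))

Eliminate → and ↔ using ¬ and ∨.
  ¬(¬(∀c M(c)) ∨ ¬(¬(∃g M(g)) ∨ ¬(∀b ¬S(b,b)) ∧ ¬(∀g ¬M(g))))
Drive negations inward (¬∀x A ≡ ∃x ¬A, ¬∃x A ≡ ∀x ¬A, De Morgan for ∧/∨):
  (∀c M(c)) ∧ ((∀g ¬M(g)) ∨ (∃b S(b,b)) ∧ (∃g M(g)))
Standardize variables apart so no two quantifiers bind the same name: g↦x1.
  (∀c M(c)) ∧ ((∀g ¬M(g)) ∨ (∃b S(b,b)) ∧ (∃x1 M(x1)))
Extract every quantifier outward, since the variables are now distinct and don't occur free across branches:
  ∀c ∀g ∃b ∃x1 (M(c) ∧ (¬M(g) ∨ S(b,b) ∧ M(x1)))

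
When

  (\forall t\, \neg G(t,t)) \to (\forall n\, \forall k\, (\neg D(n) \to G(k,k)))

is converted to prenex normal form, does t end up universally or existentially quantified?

existential

Eliminate → and ↔ using ¬ and ∨.
  \neg (\forall t\, \neg G(t,t)) \lor (\forall n\, \forall k\, (\neg \neg D(n) \lor G(k,k)))
Drive negations inward (¬∀x A ≡ ∃x ¬A, ¬∃x A ≡ ∀x ¬A, De Morgan for ∧/∨):
  (\exists t\, G(t,t)) \lor (\forall n\, \forall k\, (D(n) \lor G(k,k)))
All bound variables are already distinct, so no renaming is needed.
Finally move all quantifiers to the prefix:
  \exists t\, \forall n\, \forall k\, (G(t,t) \lor D(n) \lor G(k,k))
The quantifier \forall t sits under an odd number of negations (counting the antecedent side of each →), so it flips to \exists t.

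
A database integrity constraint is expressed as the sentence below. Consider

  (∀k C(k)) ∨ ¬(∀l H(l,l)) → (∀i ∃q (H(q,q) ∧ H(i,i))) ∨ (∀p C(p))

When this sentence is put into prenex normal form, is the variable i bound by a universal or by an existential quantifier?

universal

Rewrite implications/biconditionals: A → B as ¬A ∨ B.
  ¬((∀k C(k)) ∨ ¬(∀l H(l,l))) ∨ (∀i ∃q (H(q,q) ∧ H(i,i))) ∨ (∀p C(p))
Drive negations inward (¬∀x A ≡ ∃x ¬A, ¬∃x A ≡ ∀x ¬A, De Morgan for ∧/∨):
  (∃k ¬C(k)) ∧ (∀l H(l,l)) ∨ (∀i ∃q (H(q,q) ∧ H(i,i))) ∨ (∀p C(p))
All bound variables are already distinct, so no renaming is needed.
Finally move all quantifiers to the prefix:
  ∃k ∀l ∀i ∃q ∀p (¬C(k) ∧ H(l,l) ∨ H(q,q) ∧ H(i,i) ∨ C(p))
The quantifier ∀i sits under an even number of negations (counting the antecedent side of each →), so it remains universal.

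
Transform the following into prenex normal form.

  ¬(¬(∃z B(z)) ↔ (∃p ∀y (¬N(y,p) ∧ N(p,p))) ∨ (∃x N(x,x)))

First replace A → B with ¬A ∨ B; A ↔ B as (¬A ∨ B) ∧ (¬B ∨ A).
  ¬((¬¬(∃z B(z)) ∨ (∃p ∀y (¬N(y,p) ∧ N(p,p))) ∨ (∃x N(x,x))) ∧ (¬((∃p ∀y (¬N(y,p) ∧ N(p,p))) ∨ (∃x N(x,x))) ∨ ¬(∃z B(z))))
Drive negations inward (¬∀x A ≡ ∃x ¬A, ¬∃x A ≡ ∀x ¬A, De Morgan for ∧/∨):
  (∀z ¬B(z)) ∧ (∀p ∃y (N(y,p) ∨ ¬N(p,p))) ∧ (∀x ¬N(x,x)) ∨ ((∃p ∀y (¬N(y,p) ∧ N(p,p))) ∨ (∃x N(x,x))) ∧ (∃z B(z))
Rename bound variables to avoid capture: p↦b, y↦q, x↦t, z↦v.
  (∀z ¬B(z)) ∧ (∀p ∃y (N(y,p) ∨ ¬N(p,p))) ∧ (∀x ¬N(x,x)) ∨ ((∃b ∀q (¬N(q,b) ∧ N(b,b))) ∨ (∃t N(t,t))) ∧ (∃v B(v))
Finally move all quantifiers to the prefix:
  ∀z ∀p ∃y ∀x ∃b ∀q ∃t ∃v (¬B(z) ∧ (N(y,p) ∨ ¬N(p,p)) ∧ ¬N(x,x) ∨ (¬N(q,b) ∧ N(b,b) ∨ N(t,t)) ∧ B(v))

∀z ∀p ∃y ∀x ∃b ∀q ∃t ∃v (¬B(z) ∧ (N(y,p) ∨ ¬N(p,p)) ∧ ¬N(x,x) ∨ (¬N(q,b) ∧ N(b,b) ∨ N(t,t)) ∧ B(v))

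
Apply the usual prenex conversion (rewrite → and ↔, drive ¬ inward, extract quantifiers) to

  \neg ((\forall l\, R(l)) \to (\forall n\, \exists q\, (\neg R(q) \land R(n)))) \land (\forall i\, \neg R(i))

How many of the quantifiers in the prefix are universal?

Rewrite implications/biconditionals: A → B as ¬A ∨ B.
  \neg (\neg (\forall l\, R(l)) \lor (\forall n\, \exists q\, (\neg R(q) \land R(n)))) \land (\forall i\, \neg R(i))
Move each ¬ inward, flipping quantifiers it crosses:
  (\forall l\, R(l)) \land (\exists n\, \forall q\, (R(q) \lor \neg R(n))) \land (\forall i\, \neg R(i))
All bound variables are already distinct, so no renaming is needed.
Pull the quantifiers to the front (each side's bound variable is not free in the other side):
  \forall l\, \exists n\, \forall q\, \forall i\, (R(l) \land (R(q) \lor \neg R(n)) \land \neg R(i))
The prefix is \forall l \exists n \forall q \forall i: 3 universal, 1 existential.

3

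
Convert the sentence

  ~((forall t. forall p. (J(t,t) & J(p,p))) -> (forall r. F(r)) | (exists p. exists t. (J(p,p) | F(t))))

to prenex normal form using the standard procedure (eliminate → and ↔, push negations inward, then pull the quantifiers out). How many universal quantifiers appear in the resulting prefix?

4

Eliminate → and ↔ using ¬ and ∨.
  ~(~(forall t. forall p. (J(t,t) & J(p,p))) | (forall r. F(r)) | (exists p. exists t. (J(p,p) | F(t))))
Move each ¬ inward, flipping quantifiers it crosses:
  (forall t. forall p. (J(t,t) & J(p,p))) & (exists r. ~F(r)) & (forall p. forall t. (~J(p,p) & ~F(t)))
Rename bound variables to avoid capture: p↦w1, t↦a.
  (forall t. forall p. (J(t,t) & J(p,p))) & (exists r. ~F(r)) & (forall w1. forall a. (~J(w1,w1) & ~F(a)))
Extract every quantifier outward, since the variables are now distinct and don't occur free across branches:
  forall t. forall p. exists r. forall w1. forall a. (J(t,t) & J(p,p) & ~F(r) & ~J(w1,w1) & ~F(a))
The prefix is forall t forall p exists r forall w1 forall a: 4 universal, 1 existential.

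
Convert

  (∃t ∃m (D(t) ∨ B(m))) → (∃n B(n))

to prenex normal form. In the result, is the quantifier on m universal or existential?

Rewrite implications/biconditionals: A → B as ¬A ∨ B.
  ¬(∃t ∃m (D(t) ∨ B(m))) ∨ (∃n B(n))
Drive negations inward (¬∀x A ≡ ∃x ¬A, ¬∃x A ≡ ∀x ¬A, De Morgan for ∧/∨):
  (∀t ∀m (¬D(t) ∧ ¬B(m))) ∨ (∃n B(n))
All bound variables are already distinct, so no renaming is needed.
Pull the quantifiers to the front (each side's bound variable is not free in the other side):
  ∀t ∀m ∃n (¬D(t) ∧ ¬B(m) ∨ B(n))
The quantifier ∃m sits under an odd number of negations (counting the antecedent side of each →), so it flips to ∀m.

universal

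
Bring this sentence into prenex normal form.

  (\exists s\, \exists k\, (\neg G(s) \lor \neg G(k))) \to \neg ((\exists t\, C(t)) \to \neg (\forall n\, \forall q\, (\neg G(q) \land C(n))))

Rewrite implications/biconditionals: A → B as ¬A ∨ B.
  \neg (\exists s\, \exists k\, (\neg G(s) \lor \neg G(k))) \lor \neg (\neg (\exists t\, C(t)) \lor \neg (\forall n\, \forall q\, (\neg G(q) \land C(n))))
Move each ¬ inward, flipping quantifiers it crosses:
  (\forall s\, \forall k\, (G(s) \land G(k))) \lor (\exists t\, C(t)) \land (\forall n\, \forall q\, (\neg G(q) \land C(n)))
All bound variables are already distinct, so no renaming is needed.
Extract every quantifier outward, since the variables are now distinct and don't occur free across branches:
  \forall s\, \forall k\, \exists t\, \forall n\, \forall q\, (G(s) \land G(k) \lor C(t) \land \neg G(q) \land C(n))

\forall s\, \forall k\, \exists t\, \forall n\, \forall q\, (G(s) \land G(k) \lor C(t) \land \neg G(q) \land C(n))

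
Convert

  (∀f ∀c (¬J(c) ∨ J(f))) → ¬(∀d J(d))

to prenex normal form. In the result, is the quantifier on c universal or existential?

existential

Rewrite implications/biconditionals: A → B as ¬A ∨ B.
  ¬(∀f ∀c (¬J(c) ∨ J(f))) ∨ ¬(∀d J(d))
Move each ¬ inward, flipping quantifiers it crosses:
  (∃f ∃c (J(c) ∧ ¬J(f))) ∨ (∃d ¬J(d))
Pull the quantifiers to the front (each side's bound variable is not free in the other side):
  ∃f ∃c ∃d (J(c) ∧ ¬J(f) ∨ ¬J(d))
The quantifier ∀c sits under an odd number of negations (counting the antecedent side of each →), so it flips to ∃c.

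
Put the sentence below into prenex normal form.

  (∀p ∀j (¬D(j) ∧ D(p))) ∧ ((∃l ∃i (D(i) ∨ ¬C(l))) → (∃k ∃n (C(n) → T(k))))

∀p ∀j ∀l ∀i ∃k ∃n (¬D(j) ∧ D(p) ∧ (¬D(i) ∧ C(l) ∨ ¬C(n) ∨ T(k)))

First replace A → B with ¬A ∨ B.
  (∀p ∀j (¬D(j) ∧ D(p))) ∧ (¬(∃l ∃i (D(i) ∨ ¬C(l))) ∨ (∃k ∃n (¬C(n) ∨ T(k))))
Drive negations inward (¬∀x A ≡ ∃x ¬A, ¬∃x A ≡ ∀x ¬A, De Morgan for ∧/∨):
  (∀p ∀j (¬D(j) ∧ D(p))) ∧ ((∀l ∀i (¬D(i) ∧ C(l))) ∨ (∃k ∃n (¬C(n) ∨ T(k))))
All bound variables are already distinct, so no renaming is needed.
Pull the quantifiers to the front (each side's bound variable is not free in the other side):
  ∀p ∀j ∀l ∀i ∃k ∃n (¬D(j) ∧ D(p) ∧ (¬D(i) ∧ C(l) ∨ ¬C(n) ∨ T(k)))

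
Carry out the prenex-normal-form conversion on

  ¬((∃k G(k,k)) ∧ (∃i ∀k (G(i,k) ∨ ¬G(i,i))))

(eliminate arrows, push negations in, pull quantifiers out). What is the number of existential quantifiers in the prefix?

1

Move each ¬ inward, flipping quantifiers it crosses:
  (∀k ¬G(k,k)) ∨ (∀i ∃k (¬G(i,k) ∧ G(i,i)))
Give each quantifier a distinct variable: k↦b.
  (∀k ¬G(k,k)) ∨ (∀i ∃b (¬G(i,b) ∧ G(i,i)))
Finally move all quantifiers to the prefix:
  ∀k ∀i ∃b (¬G(k,k) ∨ ¬G(i,b) ∧ G(i,i))
The prefix is ∀k ∀i ∃b: 2 universal, 1 existential.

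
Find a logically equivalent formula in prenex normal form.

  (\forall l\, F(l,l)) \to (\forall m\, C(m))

Rewrite implications/biconditionals: A → B as ¬A ∨ B.
  \neg (\forall l\, F(l,l)) \lor (\forall m\, C(m))
Move each ¬ inward, flipping quantifiers it crosses:
  (\exists l\, \neg F(l,l)) \lor (\forall m\, C(m))
All bound variables are already distinct, so no renaming is needed.
Finally move all quantifiers to the prefix:
  \exists l\, \forall m\, (\neg F(l,l) \lor C(m))

\exists l\, \forall m\, (\neg F(l,l) \lor C(m))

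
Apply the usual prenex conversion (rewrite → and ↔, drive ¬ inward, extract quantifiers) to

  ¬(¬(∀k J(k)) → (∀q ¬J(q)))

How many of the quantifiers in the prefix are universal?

Eliminate → and ↔ using ¬ and ∨.
  ¬(¬¬(∀k J(k)) ∨ (∀q ¬J(q)))
Push ¬ through the quantifiers and connectives to reach negation normal form:
  (∃k ¬J(k)) ∧ (∃q J(q))
Pull the quantifiers to the front (each side's bound variable is not free in the other side):
  ∃k ∃q (¬J(k) ∧ J(q))
The prefix is ∃k ∃q: 0 universal, 2 existential.

0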